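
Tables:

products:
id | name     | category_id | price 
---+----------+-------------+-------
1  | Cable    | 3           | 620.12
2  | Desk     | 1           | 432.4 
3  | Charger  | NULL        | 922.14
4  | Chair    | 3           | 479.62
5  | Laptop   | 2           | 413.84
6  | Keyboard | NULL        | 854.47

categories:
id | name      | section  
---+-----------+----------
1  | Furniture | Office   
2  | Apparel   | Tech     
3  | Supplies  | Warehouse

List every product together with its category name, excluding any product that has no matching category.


INNER JOIN keeps only products rows whose category_id matches an id in categories. Walk through each product:
  - product 1 (Cable): category_id=3 -> matches Supplies
  - product 2 (Desk): category_id=1 -> matches Furniture
  - product 3 (Charger): category_id=NULL, no match -> dropped
  - product 4 (Chair): category_id=3 -> matches Supplies
  - product 5 (Laptop): category_id=2 -> matches Apparel
  - product 6 (Keyboard): category_id=NULL, no match -> dropped
So 2 of 6 rows are dropped.

SQL:
SELECT a.name, b.name AS category
FROM products a
INNER JOIN categories b ON a.category_id = b.id

Result:
name   | category 
-------+----------
Cable  | Supplies 
Desk   | Furniture
Chair  | Supplies 
Laptop | Apparel  


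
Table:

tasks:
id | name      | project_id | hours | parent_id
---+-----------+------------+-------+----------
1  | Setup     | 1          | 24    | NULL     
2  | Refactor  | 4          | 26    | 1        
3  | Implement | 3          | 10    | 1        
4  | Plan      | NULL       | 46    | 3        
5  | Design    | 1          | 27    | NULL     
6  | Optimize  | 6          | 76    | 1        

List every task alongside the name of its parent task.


This is a self-join: tasks is joined to a second copy of itself, matching each row's parent_id to another row's id. Use LEFT JOIN so rows with parent_id=NULL are kept.
  - task 1 (Setup): parent_id=NULL -> NULL
  - task 2 (Refactor): parent_id=1 -> Setup
  - task 3 (Implement): parent_id=1 -> Setup
  - task 4 (Plan): parent_id=3 -> Implement
  - task 5 (Design): parent_id=NULL -> NULL
  - task 6 (Optimize): parent_id=1 -> Setup

SQL:
SELECT a.name AS item, b.name AS parent
FROM tasks a
LEFT JOIN tasks b ON a.parent_id = b.id

Result:
item      | parent   
----------+----------
Setup     | NULL     
Refactor  | Setup    
Implement | Setup    
Plan      | Implement
Design    | NULL     
Optimize  | Setup    


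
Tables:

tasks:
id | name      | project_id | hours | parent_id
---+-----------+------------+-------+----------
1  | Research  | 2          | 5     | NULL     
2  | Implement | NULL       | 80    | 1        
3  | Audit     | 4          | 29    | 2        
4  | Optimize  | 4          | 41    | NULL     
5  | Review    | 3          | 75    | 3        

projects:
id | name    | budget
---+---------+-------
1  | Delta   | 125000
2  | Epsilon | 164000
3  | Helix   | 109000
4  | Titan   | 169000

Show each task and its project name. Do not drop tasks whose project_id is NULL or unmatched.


LEFT JOIN keeps every row from tasks (the left table); where project_id has no match in projects, the project columns become NULL. Walk through each task:
  - task 1 (Research): project_id=2 -> matches Epsilon
  - task 2 (Implement): project_id=NULL, no match -> kept with NULL
  - task 3 (Audit): project_id=4 -> matches Titan
  - task 4 (Optimize): project_id=4 -> matches Titan
  - task 5 (Review): project_id=3 -> matches Helix
All 5 rows appear; 1 has NULL project.

SQL:
SELECT a.name, b.name AS project
FROM tasks a
LEFT JOIN projects b ON a.project_id = b.id

Result:
name      | project
----------+--------
Research  | Epsilon
Implement | NULL   
Audit     | Titan  
Optimize  | Titan  
Review    | Helix  


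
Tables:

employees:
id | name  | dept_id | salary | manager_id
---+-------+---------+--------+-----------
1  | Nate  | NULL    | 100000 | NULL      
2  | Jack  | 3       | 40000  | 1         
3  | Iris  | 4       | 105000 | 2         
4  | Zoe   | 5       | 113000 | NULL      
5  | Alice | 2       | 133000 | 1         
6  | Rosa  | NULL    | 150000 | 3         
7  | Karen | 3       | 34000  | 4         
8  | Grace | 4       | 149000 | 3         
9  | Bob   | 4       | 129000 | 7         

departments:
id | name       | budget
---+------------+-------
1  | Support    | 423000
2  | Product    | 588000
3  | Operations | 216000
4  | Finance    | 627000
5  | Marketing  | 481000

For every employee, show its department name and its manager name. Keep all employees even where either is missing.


Two LEFT JOINs from the same base table employees: one to departments via dept_id, one to employees itself via manager_id. Both are LEFT so every employee is preserved.
Match against departments:
  - employee 1 (Nate): dept_id=NULL, no match -> kept with NULL
  - employee 2 (Jack): dept_id=3 -> matches Operations
  - employee 3 (Iris): dept_id=4 -> matches Finance
  - employee 4 (Zoe): dept_id=5 -> matches Marketing
  - employee 5 (Alice): dept_id=2 -> matches Product
  - employee 6 (Rosa): dept_id=NULL, no match -> kept with NULL
  - employee 7 (Karen): dept_id=3 -> matches Operations
  - employee 8 (Grace): dept_id=4 -> matches Finance
  - employee 9 (Bob): dept_id=4 -> matches Finance
Match against employees (self):
  - employee 1 (Nate): manager_id=NULL -> NULL
  - employee 2 (Jack): manager_id=1 -> Nate
  - employee 3 (Iris): manager_id=2 -> Jack
  - employee 4 (Zoe): manager_id=NULL -> NULL
  - employee 5 (Alice): manager_id=1 -> Nate
  - employee 6 (Rosa): manager_id=3 -> Iris
  - employee 7 (Karen): manager_id=4 -> Zoe
  - employee 8 (Grace): manager_id=3 -> Iris
  - employee 9 (Bob): manager_id=7 -> Karen

SQL:
SELECT a.name, b.name AS department, c.name AS manager
FROM employees a
LEFT JOIN departments b ON a.dept_id = b.id
LEFT JOIN employees c ON a.manager_id = c.id

Result:
name  | department | manager
------+------------+--------
Nate  | NULL       | NULL   
Jack  | Operations | Nate   
Iris  | Finance    | Jack   
Zoe   | Marketing  | NULL   
Alice | Product    | Nate   
Rosa  | NULL       | Iris   
Karen | Operations | Zoe    
Grace | Finance    | Iris   
Bob   | Finance    | Karen  


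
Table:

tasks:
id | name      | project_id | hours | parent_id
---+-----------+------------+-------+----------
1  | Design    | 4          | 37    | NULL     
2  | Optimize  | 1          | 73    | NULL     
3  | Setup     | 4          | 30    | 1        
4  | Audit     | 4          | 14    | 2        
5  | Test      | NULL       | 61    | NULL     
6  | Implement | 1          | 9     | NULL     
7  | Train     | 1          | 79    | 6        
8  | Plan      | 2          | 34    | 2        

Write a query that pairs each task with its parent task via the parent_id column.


This is a self-join: tasks is joined to a second copy of itself, matching each row's parent_id to another row's id. Use LEFT JOIN so rows with parent_id=NULL are kept.
  - task 1 (Design): parent_id=NULL -> NULL
  - task 2 (Optimize): parent_id=NULL -> NULL
  - task 3 (Setup): parent_id=1 -> Design
  - task 4 (Audit): parent_id=2 -> Optimize
  - task 5 (Test): parent_id=NULL -> NULL
  - task 6 (Implement): parent_id=NULL -> NULL
  - task 7 (Train): parent_id=6 -> Implement
  - task 8 (Plan): parent_id=2 -> Optimize

SQL:
SELECT a.name AS item, b.name AS parent
FROM tasks a
LEFT JOIN tasks b ON a.parent_id = b.id

Result:
item      | parent   
----------+----------
Design    | NULL     
Optimize  | NULL     
Setup     | Design   
Audit     | Optimize 
Test      | NULL     
Implement | NULL     
Train     | Implement
Plan      | Optimize 


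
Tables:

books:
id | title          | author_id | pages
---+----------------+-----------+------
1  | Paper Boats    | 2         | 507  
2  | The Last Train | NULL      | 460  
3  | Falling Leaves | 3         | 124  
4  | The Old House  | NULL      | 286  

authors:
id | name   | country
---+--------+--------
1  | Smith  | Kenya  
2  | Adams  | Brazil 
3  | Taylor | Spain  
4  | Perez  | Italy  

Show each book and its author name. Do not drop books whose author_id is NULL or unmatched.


LEFT JOIN keeps every row from books (the left table); where author_id has no match in authors, the author columns become NULL. Walk through each book:
  - book 1 (Paper Boats): author_id=2 -> matches Adams
  - book 2 (The Last Train): author_id=NULL, no match -> kept with NULL
  - book 3 (Falling Leaves): author_id=3 -> matches Taylor
  - book 4 (The Old House): author_id=NULL, no match -> kept with NULL
All 4 rows appear; 2 have NULL author.

SQL:
SELECT a.title, b.name AS author
FROM books a
LEFT JOIN authors b ON a.author_id = b.id

Result:
title          | author
---------------+-------
Paper Boats    | Adams 
The Last Train | NULL  
Falling Leaves | Taylor
The Old House  | NULL  


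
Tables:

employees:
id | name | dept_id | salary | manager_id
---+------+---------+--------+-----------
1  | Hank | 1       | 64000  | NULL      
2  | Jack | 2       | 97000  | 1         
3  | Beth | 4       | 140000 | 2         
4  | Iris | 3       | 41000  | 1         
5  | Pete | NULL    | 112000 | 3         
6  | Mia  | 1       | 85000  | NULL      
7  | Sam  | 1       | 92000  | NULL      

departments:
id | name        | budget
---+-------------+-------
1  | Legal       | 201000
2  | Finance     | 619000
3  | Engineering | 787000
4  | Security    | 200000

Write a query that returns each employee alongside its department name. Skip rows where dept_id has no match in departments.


INNER JOIN keeps only employees rows whose dept_id matches an id in departments. Walk through each employee:
  - employee 1 (Hank): dept_id=1 -> matches Legal
  - employee 2 (Jack): dept_id=2 -> matches Finance
  - employee 3 (Beth): dept_id=4 -> matches Security
  - employee 4 (Iris): dept_id=3 -> matches Engineering
  - employee 5 (Pete): dept_id=NULL, no match -> dropped
  - employee 6 (Mia): dept_id=1 -> matches Legal
  - employee 7 (Sam): dept_id=1 -> matches Legal
So 1 of 7 rows is dropped.

SQL:
SELECT a.name, b.name AS department
FROM employees a
INNER JOIN departments b ON a.dept_id = b.id

Result:
name | department 
-----+------------
Hank | Legal      
Jack | Finance    
Beth | Security   
Iris | Engineering
Mia  | Legal      
Sam  | Legal      


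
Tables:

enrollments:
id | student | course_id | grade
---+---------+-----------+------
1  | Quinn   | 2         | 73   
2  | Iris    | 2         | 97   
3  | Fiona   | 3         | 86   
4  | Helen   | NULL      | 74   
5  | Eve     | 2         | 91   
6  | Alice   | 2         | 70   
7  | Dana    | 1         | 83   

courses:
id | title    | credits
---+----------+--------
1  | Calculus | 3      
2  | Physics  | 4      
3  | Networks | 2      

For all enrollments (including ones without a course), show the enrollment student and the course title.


LEFT JOIN keeps every row from enrollments (the left table); where course_id has no match in courses, the course columns become NULL. Walk through each enrollment:
  - enrollment 1 (Quinn): course_id=2 -> matches Physics
  - enrollment 2 (Iris): course_id=2 -> matches Physics
  - enrollment 3 (Fiona): course_id=3 -> matches Networks
  - enrollment 4 (Helen): course_id=NULL, no match -> kept with NULL
  - enrollment 5 (Eve): course_id=2 -> matches Physics
  - enrollment 6 (Alice): course_id=2 -> matches Physics
  - enrollment 7 (Dana): course_id=1 -> matches Calculus
All 7 rows appear; 1 has NULL course.

SQL:
SELECT a.student, b.title AS course
FROM enrollments a
LEFT JOIN courses b ON a.course_id = b.id

Result:
student | course  
--------+---------
Quinn   | Physics 
Iris    | Physics 
Fiona   | Networks
Helen   | NULL    
Eve     | Physics 
Alice   | Physics 
Dana    | Calculus


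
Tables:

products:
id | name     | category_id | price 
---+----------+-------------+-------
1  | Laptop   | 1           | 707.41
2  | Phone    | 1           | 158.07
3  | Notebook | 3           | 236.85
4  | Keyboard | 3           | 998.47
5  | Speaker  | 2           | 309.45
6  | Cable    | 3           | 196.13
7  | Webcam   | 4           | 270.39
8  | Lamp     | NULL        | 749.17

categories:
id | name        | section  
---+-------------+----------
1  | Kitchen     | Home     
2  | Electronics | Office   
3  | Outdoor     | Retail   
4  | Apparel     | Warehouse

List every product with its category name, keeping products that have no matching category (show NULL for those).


LEFT JOIN keeps every row from products (the left table); where category_id has no match in categories, the category columns become NULL. Walk through each product:
  - product 1 (Laptop): category_id=1 -> matches Kitchen
  - product 2 (Phone): category_id=1 -> matches Kitchen
  - product 3 (Notebook): category_id=3 -> matches Outdoor
  - product 4 (Keyboard): category_id=3 -> matches Outdoor
  - product 5 (Speaker): category_id=2 -> matches Electronics
  - product 6 (Cable): category_id=3 -> matches Outdoor
  - product 7 (Webcam): category_id=4 -> matches Apparel
  - product 8 (Lamp): category_id=NULL, no match -> kept with NULL
All 8 rows appear; 1 has NULL category.

SQL:
SELECT a.name, b.name AS category
FROM products a
LEFT JOIN categories b ON a.category_id = b.id

Result:
name     | category   
---------+------------
Laptop   | Kitchen    
Phone    | Kitchen    
Notebook | Outdoor    
Keyboard | Outdoor    
Speaker  | Electronics
Cable    | Outdoor    
Webcam   | Apparel    
Lamp     | NULL       


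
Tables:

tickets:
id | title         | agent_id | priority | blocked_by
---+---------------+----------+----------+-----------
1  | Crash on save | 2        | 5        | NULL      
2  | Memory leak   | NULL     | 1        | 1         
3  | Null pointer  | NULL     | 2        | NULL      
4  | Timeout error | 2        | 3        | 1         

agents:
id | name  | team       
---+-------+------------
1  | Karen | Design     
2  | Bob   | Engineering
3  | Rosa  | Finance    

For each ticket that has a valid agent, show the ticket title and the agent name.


INNER JOIN keeps only tickets rows whose agent_id matches an id in agents. Walk through each ticket:
  - ticket 1 (Crash on save): agent_id=2 -> matches Bob
  - ticket 2 (Memory leak): agent_id=NULL, no match -> dropped
  - ticket 3 (Null pointer): agent_id=NULL, no match -> dropped
  - ticket 4 (Timeout error): agent_id=2 -> matches Bob
So 2 of 4 rows are dropped.

SQL:
SELECT a.title, b.name AS agent
FROM tickets a
INNER JOIN agents b ON a.agent_id = b.id

Result:
title         | agent
--------------+------
Crash on save | Bob  
Timeout error | Bob  


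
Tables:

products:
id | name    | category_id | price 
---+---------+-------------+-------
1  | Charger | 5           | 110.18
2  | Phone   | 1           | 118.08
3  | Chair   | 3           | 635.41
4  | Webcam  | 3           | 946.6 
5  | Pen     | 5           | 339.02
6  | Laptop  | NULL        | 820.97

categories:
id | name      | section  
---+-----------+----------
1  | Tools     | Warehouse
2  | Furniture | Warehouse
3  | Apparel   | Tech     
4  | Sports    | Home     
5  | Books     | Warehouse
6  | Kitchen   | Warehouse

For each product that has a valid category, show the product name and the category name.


INNER JOIN keeps only products rows whose category_id matches an id in categories. Walk through each product:
  - product 1 (Charger): category_id=5 -> matches Books
  - product 2 (Phone): category_id=1 -> matches Tools
  - product 3 (Chair): category_id=3 -> matches Apparel
  - product 4 (Webcam): category_id=3 -> matches Apparel
  - product 5 (Pen): category_id=5 -> matches Books
  - product 6 (Laptop): category_id=NULL, no match -> dropped
So 1 of 6 rows is dropped.

SQL:
SELECT a.name, b.name AS category
FROM products a
INNER JOIN categories b ON a.category_id = b.id

Result:
name    | category
--------+---------
Charger | Books   
Phone   | Tools   
Chair   | Apparel 
Webcam  | Apparel 
Pen     | Books   


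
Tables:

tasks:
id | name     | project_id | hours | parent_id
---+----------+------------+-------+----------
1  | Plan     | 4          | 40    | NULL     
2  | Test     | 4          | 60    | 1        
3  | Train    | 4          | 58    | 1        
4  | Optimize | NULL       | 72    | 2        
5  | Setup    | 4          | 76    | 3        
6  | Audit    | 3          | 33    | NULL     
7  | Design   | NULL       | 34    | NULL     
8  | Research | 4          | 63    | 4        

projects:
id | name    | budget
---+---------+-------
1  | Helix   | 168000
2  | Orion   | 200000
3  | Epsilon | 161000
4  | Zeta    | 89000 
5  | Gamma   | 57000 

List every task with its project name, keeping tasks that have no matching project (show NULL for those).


LEFT JOIN keeps every row from tasks (the left table); where project_id has no match in projects, the project columns become NULL. Walk through each task:
  - task 1 (Plan): project_id=4 -> matches Zeta
  - task 2 (Test): project_id=4 -> matches Zeta
  - task 3 (Train): project_id=4 -> matches Zeta
  - task 4 (Optimize): project_id=NULL, no match -> kept with NULL
  - task 5 (Setup): project_id=4 -> matches Zeta
  - task 6 (Audit): project_id=3 -> matches Epsilon
  - task 7 (Design): project_id=NULL, no match -> kept with NULL
  - task 8 (Research): project_id=4 -> matches Zeta
All 8 rows appear; 2 have NULL project.

SQL:
SELECT a.name, b.name AS project
FROM tasks a
LEFT JOIN projects b ON a.project_id = b.id

Result:
name     | project
---------+--------
Plan     | Zeta   
Test     | Zeta   
Train    | Zeta   
Optimize | NULL   
Setup    | Zeta   
Audit    | Epsilon
Design   | NULL   
Research | Zeta   


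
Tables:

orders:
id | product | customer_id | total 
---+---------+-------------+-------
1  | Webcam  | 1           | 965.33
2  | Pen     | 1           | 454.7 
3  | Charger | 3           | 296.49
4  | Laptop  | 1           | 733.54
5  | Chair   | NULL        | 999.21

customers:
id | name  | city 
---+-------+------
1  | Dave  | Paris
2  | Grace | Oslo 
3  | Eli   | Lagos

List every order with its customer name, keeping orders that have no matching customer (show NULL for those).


LEFT JOIN keeps every row from orders (the left table); where customer_id has no match in customers, the customer columns become NULL. Walk through each order:
  - order 1 (Webcam): customer_id=1 -> matches Dave
  - order 2 (Pen): customer_id=1 -> matches Dave
  - order 3 (Charger): customer_id=3 -> matches Eli
  - order 4 (Laptop): customer_id=1 -> matches Dave
  - order 5 (Chair): customer_id=NULL, no match -> kept with NULL
All 5 rows appear; 1 has NULL customer.

SQL:
SELECT a.product, b.name AS customer
FROM orders a
LEFT JOIN customers b ON a.customer_id = b.id

Result:
product | customer
--------+---------
Webcam  | Dave    
Pen     | Dave    
Charger | Eli     
Laptop  | Dave    
Chair   | NULL    


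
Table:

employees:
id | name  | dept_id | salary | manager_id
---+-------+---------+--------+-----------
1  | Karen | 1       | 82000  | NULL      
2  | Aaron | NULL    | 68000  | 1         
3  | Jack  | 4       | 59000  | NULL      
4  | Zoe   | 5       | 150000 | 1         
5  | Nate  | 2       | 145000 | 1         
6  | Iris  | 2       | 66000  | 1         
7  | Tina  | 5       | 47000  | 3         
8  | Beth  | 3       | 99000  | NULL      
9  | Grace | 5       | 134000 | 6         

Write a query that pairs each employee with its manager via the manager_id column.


This is a self-join: employees is joined to a second copy of itself, matching each row's manager_id to another row's id. Use LEFT JOIN so rows with manager_id=NULL are kept.
  - employee 1 (Karen): manager_id=NULL -> NULL
  - employee 2 (Aaron): manager_id=1 -> Karen
  - employee 3 (Jack): manager_id=NULL -> NULL
  - employee 4 (Zoe): manager_id=1 -> Karen
  - employee 5 (Nate): manager_id=1 -> Karen
  - employee 6 (Iris): manager_id=1 -> Karen
  - employee 7 (Tina): manager_id=3 -> Jack
  - employee 8 (Beth): manager_id=NULL -> NULL
  - employee 9 (Grace): manager_id=6 -> Iris

SQL:
SELECT a.name AS item, b.name AS manager
FROM employees a
LEFT JOIN employees b ON a.manager_id = b.id

Result:
item  | manager
------+--------
Karen | NULL   
Aaron | Karen  
Jack  | NULL   
Zoe   | Karen  
Nate  | Karen  
Iris  | Karen  
Tina  | Jack   
Beth  | NULL   
Grace | Iris   


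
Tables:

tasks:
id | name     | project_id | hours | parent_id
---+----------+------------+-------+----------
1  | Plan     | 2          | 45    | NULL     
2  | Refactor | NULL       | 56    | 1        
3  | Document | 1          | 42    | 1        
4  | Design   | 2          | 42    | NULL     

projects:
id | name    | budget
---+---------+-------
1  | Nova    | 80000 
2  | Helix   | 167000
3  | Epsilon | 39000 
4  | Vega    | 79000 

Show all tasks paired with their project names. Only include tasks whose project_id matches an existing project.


INNER JOIN keeps only tasks rows whose project_id matches an id in projects. Walk through each task:
  - task 1 (Plan): project_id=2 -> matches Helix
  - task 2 (Refactor): project_id=NULL, no match -> dropped
  - task 3 (Document): project_id=1 -> matches Nova
  - task 4 (Design): project_id=2 -> matches Helix
So 1 of 4 rows is dropped.

SQL:
SELECT a.name, b.name AS project
FROM tasks a
INNER JOIN projects b ON a.project_id = b.id

Result:
name     | project
---------+--------
Plan     | Helix  
Document | Nova   
Design   | Helix  


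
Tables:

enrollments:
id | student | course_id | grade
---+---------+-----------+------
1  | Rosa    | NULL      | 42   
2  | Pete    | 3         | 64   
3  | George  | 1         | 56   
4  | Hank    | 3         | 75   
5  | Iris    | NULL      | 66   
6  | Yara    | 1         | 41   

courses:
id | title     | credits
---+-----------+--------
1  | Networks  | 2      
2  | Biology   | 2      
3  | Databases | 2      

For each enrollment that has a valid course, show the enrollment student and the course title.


INNER JOIN keeps only enrollments rows whose course_id matches an id in courses. Walk through each enrollment:
  - enrollment 1 (Rosa): course_id=NULL, no match -> dropped
  - enrollment 2 (Pete): course_id=3 -> matches Databases
  - enrollment 3 (George): course_id=1 -> matches Networks
  - enrollment 4 (Hank): course_id=3 -> matches Databases
  - enrollment 5 (Iris): course_id=NULL, no match -> dropped
  - enrollment 6 (Yara): course_id=1 -> matches Networks
So 2 of 6 rows are dropped.

SQL:
SELECT a.student, b.title AS course
FROM enrollments a
INNER JOIN courses b ON a.course_id = b.id

Result:
student | course   
--------+----------
Pete    | Databases
George  | Networks 
Hank    | Databases
Yara    | Networks 


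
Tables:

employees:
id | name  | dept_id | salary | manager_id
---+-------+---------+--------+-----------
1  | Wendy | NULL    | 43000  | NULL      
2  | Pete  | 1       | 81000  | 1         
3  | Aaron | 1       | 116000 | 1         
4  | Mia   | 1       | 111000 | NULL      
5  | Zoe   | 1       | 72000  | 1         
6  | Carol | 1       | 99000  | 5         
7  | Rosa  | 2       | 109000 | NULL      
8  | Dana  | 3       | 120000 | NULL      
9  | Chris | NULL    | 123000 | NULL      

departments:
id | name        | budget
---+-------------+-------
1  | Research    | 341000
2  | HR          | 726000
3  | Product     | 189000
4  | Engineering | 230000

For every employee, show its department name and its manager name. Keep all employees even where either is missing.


Two LEFT JOINs from the same base table employees: one to departments via dept_id, one to employees itself via manager_id. Both are LEFT so every employee is preserved.
Match against departments:
  - employee 1 (Wendy): dept_id=NULL, no match -> kept with NULL
  - employee 2 (Pete): dept_id=1 -> matches Research
  - employee 3 (Aaron): dept_id=1 -> matches Research
  - employee 4 (Mia): dept_id=1 -> matches Research
  - employee 5 (Zoe): dept_id=1 -> matches Research
  - employee 6 (Carol): dept_id=1 -> matches Research
  - employee 7 (Rosa): dept_id=2 -> matches HR
  - employee 8 (Dana): dept_id=3 -> matches Product
  - employee 9 (Chris): dept_id=NULL, no match -> kept with NULL
Match against employees (self):
  - employee 1 (Wendy): manager_id=NULL -> NULL
  - employee 2 (Pete): manager_id=1 -> Wendy
  - employee 3 (Aaron): manager_id=1 -> Wendy
  - employee 4 (Mia): manager_id=NULL -> NULL
  - employee 5 (Zoe): manager_id=1 -> Wendy
  - employee 6 (Carol): manager_id=5 -> Zoe
  - employee 7 (Rosa): manager_id=NULL -> NULL
  - employee 8 (Dana): manager_id=NULL -> NULL
  - employee 9 (Chris): manager_id=NULL -> NULL

SQL:
SELECT a.name, b.name AS department, c.name AS manager
FROM employees a
LEFT JOIN departments b ON a.dept_id = b.id
LEFT JOIN employees c ON a.manager_id = c.id

Result:
name  | department | manager
------+------------+--------
Wendy | NULL       | NULL   
Pete  | Research   | Wendy  
Aaron | Research   | Wendy  
Mia   | Research   | NULL   
Zoe   | Research   | Wendy  
Carol | Research   | Zoe    
Rosa  | HR         | NULL   
Dana  | Product    | NULL   
Chris | NULL       | NULL   


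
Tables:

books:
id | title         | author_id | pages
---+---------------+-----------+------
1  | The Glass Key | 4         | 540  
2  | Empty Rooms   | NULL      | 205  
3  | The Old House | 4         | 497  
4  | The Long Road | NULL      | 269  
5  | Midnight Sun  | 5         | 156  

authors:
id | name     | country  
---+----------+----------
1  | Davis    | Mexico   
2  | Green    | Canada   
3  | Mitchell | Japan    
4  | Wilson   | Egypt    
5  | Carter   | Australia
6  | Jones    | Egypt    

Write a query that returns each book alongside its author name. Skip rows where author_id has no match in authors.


INNER JOIN keeps only books rows whose author_id matches an id in authors. Walk through each book:
  - book 1 (The Glass Key): author_id=4 -> matches Wilson
  - book 2 (Empty Rooms): author_id=NULL, no match -> dropped
  - book 3 (The Old House): author_id=4 -> matches Wilson
  - book 4 (The Long Road): author_id=NULL, no match -> dropped
  - book 5 (Midnight Sun): author_id=5 -> matches Carter
So 2 of 5 rows are dropped.

SQL:
SELECT a.title, b.name AS author
FROM books a
INNER JOIN authors b ON a.author_id = b.id

Result:
title         | author
--------------+-------
The Glass Key | Wilson
The Old House | Wilson
Midnight Sun  | Carter


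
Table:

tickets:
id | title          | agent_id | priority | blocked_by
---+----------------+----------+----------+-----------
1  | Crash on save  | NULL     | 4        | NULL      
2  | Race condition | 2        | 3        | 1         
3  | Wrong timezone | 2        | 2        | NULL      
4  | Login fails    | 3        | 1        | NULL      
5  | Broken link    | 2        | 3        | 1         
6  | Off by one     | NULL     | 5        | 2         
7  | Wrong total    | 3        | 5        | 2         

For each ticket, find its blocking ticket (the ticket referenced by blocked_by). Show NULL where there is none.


This is a self-join: tickets is joined to a second copy of itself, matching each row's blocked_by to another row's id. Use LEFT JOIN so rows with blocked_by=NULL are kept.
  - ticket 1 (Crash on save): blocked_by=NULL -> NULL
  - ticket 2 (Race condition): blocked_by=1 -> Crash on save
  - ticket 3 (Wrong timezone): blocked_by=NULL -> NULL
  - ticket 4 (Login fails): blocked_by=NULL -> NULL
  - ticket 5 (Broken link): blocked_by=1 -> Crash on save
  - ticket 6 (Off by one): blocked_by=2 -> Race condition
  - ticket 7 (Wrong total): blocked_by=2 -> Race condition

SQL:
SELECT a.title AS item, b.title AS blocked_by
FROM tickets a
LEFT JOIN tickets b ON a.blocked_by = b.id

Result:
item           | blocked_by    
---------------+---------------
Crash on save  | NULL          
Race condition | Crash on save 
Wrong timezone | NULL          
Login fails    | NULL          
Broken link    | Crash on save 
Off by one     | Race condition
Wrong total    | Race condition


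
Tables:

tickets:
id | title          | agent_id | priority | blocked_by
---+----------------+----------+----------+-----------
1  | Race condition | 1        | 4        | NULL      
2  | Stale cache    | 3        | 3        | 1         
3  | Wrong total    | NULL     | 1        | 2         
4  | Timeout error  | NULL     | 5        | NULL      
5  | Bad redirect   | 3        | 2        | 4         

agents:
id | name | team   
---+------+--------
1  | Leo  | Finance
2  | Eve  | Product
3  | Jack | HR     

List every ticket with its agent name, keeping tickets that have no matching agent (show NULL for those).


LEFT JOIN keeps every row from tickets (the left table); where agent_id has no match in agents, the agent columns become NULL. Walk through each ticket:
  - ticket 1 (Race condition): agent_id=1 -> matches Leo
  - ticket 2 (Stale cache): agent_id=3 -> matches Jack
  - ticket 3 (Wrong total): agent_id=NULL, no match -> kept with NULL
  - ticket 4 (Timeout error): agent_id=NULL, no match -> kept with NULL
  - ticket 5 (Bad redirect): agent_id=3 -> matches Jack
All 5 rows appear; 2 have NULL agent.

SQL:
SELECT a.title, b.name AS agent
FROM tickets a
LEFT JOIN agents b ON a.agent_id = b.id

Result:
title          | agent
---------------+------
Race condition | Leo  
Stale cache    | Jack 
Wrong total    | NULL 
Timeout error  | NULL 
Bad redirect   | Jack 


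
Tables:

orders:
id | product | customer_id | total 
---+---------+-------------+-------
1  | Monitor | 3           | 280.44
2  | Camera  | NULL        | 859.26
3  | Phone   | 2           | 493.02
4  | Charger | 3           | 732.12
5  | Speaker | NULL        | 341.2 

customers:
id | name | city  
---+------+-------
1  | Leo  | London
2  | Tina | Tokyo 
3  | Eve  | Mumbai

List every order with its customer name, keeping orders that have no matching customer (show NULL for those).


LEFT JOIN keeps every row from orders (the left table); where customer_id has no match in customers, the customer columns become NULL. Walk through each order:
  - order 1 (Monitor): customer_id=3 -> matches Eve
  - order 2 (Camera): customer_id=NULL, no match -> kept with NULL
  - order 3 (Phone): customer_id=2 -> matches Tina
  - order 4 (Charger): customer_id=3 -> matches Eve
  - order 5 (Speaker): customer_id=NULL, no match -> kept with NULL
All 5 rows appear; 2 have NULL customer.

SQL:
SELECT a.product, b.name AS customer
FROM orders a
LEFT JOIN customers b ON a.customer_id = b.id

Result:
product | customer
--------+---------
Monitor | Eve     
Camera  | NULL    
Phone   | Tina    
Charger | Eve     
Speaker | NULL    


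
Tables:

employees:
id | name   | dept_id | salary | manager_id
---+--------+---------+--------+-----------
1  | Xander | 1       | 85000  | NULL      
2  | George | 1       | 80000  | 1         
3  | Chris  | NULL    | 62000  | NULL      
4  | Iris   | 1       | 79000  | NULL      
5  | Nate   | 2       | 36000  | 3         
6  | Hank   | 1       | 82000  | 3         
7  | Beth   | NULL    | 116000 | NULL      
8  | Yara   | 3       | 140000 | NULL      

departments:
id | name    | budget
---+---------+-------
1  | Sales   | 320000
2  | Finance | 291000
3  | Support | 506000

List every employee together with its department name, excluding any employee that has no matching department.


INNER JOIN keeps only employees rows whose dept_id matches an id in departments. Walk through each employee:
  - employee 1 (Xander): dept_id=1 -> matches Sales
  - employee 2 (George): dept_id=1 -> matches Sales
  - employee 3 (Chris): dept_id=NULL, no match -> dropped
  - employee 4 (Iris): dept_id=1 -> matches Sales
  - employee 5 (Nate): dept_id=2 -> matches Finance
  - employee 6 (Hank): dept_id=1 -> matches Sales
  - employee 7 (Beth): dept_id=NULL, no match -> dropped
  - employee 8 (Yara): dept_id=3 -> matches Support
So 2 of 8 rows are dropped.

SQL:
SELECT a.name, b.name AS department
FROM employees a
INNER JOIN departments b ON a.dept_id = b.id

Result:
name   | department
-------+-----------
Xander | Sales     
George | Sales     
Iris   | Sales     
Nate   | Finance   
Hank   | Sales     
Yara   | Support   


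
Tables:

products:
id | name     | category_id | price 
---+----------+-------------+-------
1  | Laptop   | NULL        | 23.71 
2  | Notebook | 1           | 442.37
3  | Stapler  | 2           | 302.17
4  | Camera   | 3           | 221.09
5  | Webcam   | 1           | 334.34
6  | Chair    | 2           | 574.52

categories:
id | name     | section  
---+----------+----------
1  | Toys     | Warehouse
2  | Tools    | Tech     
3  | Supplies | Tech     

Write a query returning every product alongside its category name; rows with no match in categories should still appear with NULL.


LEFT JOIN keeps every row from products (the left table); where category_id has no match in categories, the category columns become NULL. Walk through each product:
  - product 1 (Laptop): category_id=NULL, no match -> kept with NULL
  - product 2 (Notebook): category_id=1 -> matches Toys
  - product 3 (Stapler): category_id=2 -> matches Tools
  - product 4 (Camera): category_id=3 -> matches Supplies
  - product 5 (Webcam): category_id=1 -> matches Toys
  - product 6 (Chair): category_id=2 -> matches Tools
All 6 rows appear; 1 has NULL category.

SQL:
SELECT a.name, b.name AS category
FROM products a
LEFT JOIN categories b ON a.category_id = b.id

Result:
name     | category
---------+---------
Laptop   | NULL    
Notebook | Toys    
Stapler  | Tools   
Camera   | Supplies
Webcam   | Toys    
Chair    | Tools   


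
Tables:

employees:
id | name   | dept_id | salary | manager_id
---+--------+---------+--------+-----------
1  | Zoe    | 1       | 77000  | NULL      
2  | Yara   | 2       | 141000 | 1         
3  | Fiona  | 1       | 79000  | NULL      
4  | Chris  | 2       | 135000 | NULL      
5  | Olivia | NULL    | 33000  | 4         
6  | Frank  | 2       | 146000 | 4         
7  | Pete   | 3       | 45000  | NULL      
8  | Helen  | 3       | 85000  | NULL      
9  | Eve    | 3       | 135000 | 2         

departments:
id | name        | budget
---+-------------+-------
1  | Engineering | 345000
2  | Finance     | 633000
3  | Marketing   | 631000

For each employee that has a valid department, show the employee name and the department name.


INNER JOIN keeps only employees rows whose dept_id matches an id in departments. Walk through each employee:
  - employee 1 (Zoe): dept_id=1 -> matches Engineering
  - employee 2 (Yara): dept_id=2 -> matches Finance
  - employee 3 (Fiona): dept_id=1 -> matches Engineering
  - employee 4 (Chris): dept_id=2 -> matches Finance
  - employee 5 (Olivia): dept_id=NULL, no match -> dropped
  - employee 6 (Frank): dept_id=2 -> matches Finance
  - employee 7 (Pete): dept_id=3 -> matches Marketing
  - employee 8 (Helen): dept_id=3 -> matches Marketing
  - employee 9 (Eve): dept_id=3 -> matches Marketing
So 1 of 9 rows is dropped.

SQL:
SELECT a.name, b.name AS department
FROM employees a
INNER JOIN departments b ON a.dept_id = b.id

Result:
name  | department 
------+------------
Zoe   | Engineering
Yara  | Finance    
Fiona | Engineering
Chris | Finance    
Frank | Finance    
Pete  | Marketing  
Helen | Marketing  
Eve   | Marketing  


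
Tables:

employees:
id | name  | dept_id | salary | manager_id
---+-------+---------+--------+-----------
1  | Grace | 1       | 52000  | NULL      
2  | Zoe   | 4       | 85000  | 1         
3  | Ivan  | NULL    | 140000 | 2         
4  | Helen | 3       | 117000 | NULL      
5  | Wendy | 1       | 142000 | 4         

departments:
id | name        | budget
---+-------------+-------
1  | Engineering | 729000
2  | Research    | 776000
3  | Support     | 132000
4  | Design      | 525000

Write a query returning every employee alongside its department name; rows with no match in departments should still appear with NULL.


LEFT JOIN keeps every row from employees (the left table); where dept_id has no match in departments, the department columns become NULL. Walk through each employee:
  - employee 1 (Grace): dept_id=1 -> matches Engineering
  - employee 2 (Zoe): dept_id=4 -> matches Design
  - employee 3 (Ivan): dept_id=NULL, no match -> kept with NULL
  - employee 4 (Helen): dept_id=3 -> matches Support
  - employee 5 (Wendy): dept_id=1 -> matches Engineering
All 5 rows appear; 1 has NULL department.

SQL:
SELECT a.name, b.name AS department
FROM employees a
LEFT JOIN departments b ON a.dept_id = b.id

Result:
name  | department 
------+------------
Grace | Engineering
Zoe   | Design     
Ivan  | NULL       
Helen | Support    
Wendy | Engineering


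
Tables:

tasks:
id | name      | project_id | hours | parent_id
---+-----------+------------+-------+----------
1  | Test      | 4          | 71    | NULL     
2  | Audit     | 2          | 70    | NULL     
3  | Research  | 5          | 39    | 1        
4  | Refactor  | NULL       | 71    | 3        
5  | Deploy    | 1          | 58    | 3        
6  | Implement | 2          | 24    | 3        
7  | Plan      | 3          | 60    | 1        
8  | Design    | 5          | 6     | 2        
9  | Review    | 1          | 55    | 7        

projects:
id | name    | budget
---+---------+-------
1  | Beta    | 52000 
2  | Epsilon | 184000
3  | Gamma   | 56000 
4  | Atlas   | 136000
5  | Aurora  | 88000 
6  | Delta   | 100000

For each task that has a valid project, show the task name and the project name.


INNER JOIN keeps only tasks rows whose project_id matches an id in projects. Walk through each task:
  - task 1 (Test): project_id=4 -> matches Atlas
  - task 2 (Audit): project_id=2 -> matches Epsilon
  - task 3 (Research): project_id=5 -> matches Aurora
  - task 4 (Refactor): project_id=NULL, no match -> dropped
  - task 5 (Deploy): project_id=1 -> matches Beta
  - task 6 (Implement): project_id=2 -> matches Epsilon
  - task 7 (Plan): project_id=3 -> matches Gamma
  - task 8 (Design): project_id=5 -> matches Aurora
  - task 9 (Review): project_id=1 -> matches Beta
So 1 of 9 rows is dropped.

SQL:
SELECT a.name, b.name AS project
FROM tasks a
INNER JOIN projects b ON a.project_id = b.id

Result:
name      | project
----------+--------
Test      | Atlas  
Audit     | Epsilon
Research  | Aurora 
Deploy    | Beta   
Implement | Epsilon
Plan      | Gamma  
Design    | Aurora 
Review    | Beta   


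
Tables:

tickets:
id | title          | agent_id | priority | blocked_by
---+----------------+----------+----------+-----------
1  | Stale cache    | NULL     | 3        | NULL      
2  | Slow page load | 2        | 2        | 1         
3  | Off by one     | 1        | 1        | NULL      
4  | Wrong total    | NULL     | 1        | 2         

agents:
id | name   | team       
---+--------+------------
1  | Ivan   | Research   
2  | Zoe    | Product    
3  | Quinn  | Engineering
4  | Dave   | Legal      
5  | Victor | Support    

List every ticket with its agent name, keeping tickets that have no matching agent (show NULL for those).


LEFT JOIN keeps every row from tickets (the left table); where agent_id has no match in agents, the agent columns become NULL. Walk through each ticket:
  - ticket 1 (Stale cache): agent_id=NULL, no match -> kept with NULL
  - ticket 2 (Slow page load): agent_id=2 -> matches Zoe
  - ticket 3 (Off by one): agent_id=1 -> matches Ivan
  - ticket 4 (Wrong total): agent_id=NULL, no match -> kept with NULL
All 4 rows appear; 2 have NULL agent.

SQL:
SELECT a.title, b.name AS agent
FROM tickets a
LEFT JOIN agents b ON a.agent_id = b.id

Result:
title          | agent
---------------+------
Stale cache    | NULL 
Slow page load | Zoe  
Off by one     | Ivan 
Wrong total    | NULL 


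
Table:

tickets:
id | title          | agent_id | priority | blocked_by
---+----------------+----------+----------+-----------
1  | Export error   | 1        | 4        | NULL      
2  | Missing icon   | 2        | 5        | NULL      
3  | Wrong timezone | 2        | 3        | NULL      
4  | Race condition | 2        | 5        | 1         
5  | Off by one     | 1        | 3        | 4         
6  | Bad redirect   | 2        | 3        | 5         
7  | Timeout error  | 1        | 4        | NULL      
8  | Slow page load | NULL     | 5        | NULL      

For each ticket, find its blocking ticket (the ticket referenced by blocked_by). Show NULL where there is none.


This is a self-join: tickets is joined to a second copy of itself, matching each row's blocked_by to another row's id. Use LEFT JOIN so rows with blocked_by=NULL are kept.
  - ticket 1 (Export error): blocked_by=NULL -> NULL
  - ticket 2 (Missing icon): blocked_by=NULL -> NULL
  - ticket 3 (Wrong timezone): blocked_by=NULL -> NULL
  - ticket 4 (Race condition): blocked_by=1 -> Export error
  - ticket 5 (Off by one): blocked_by=4 -> Race condition
  - ticket 6 (Bad redirect): blocked_by=5 -> Off by one
  - ticket 7 (Timeout error): blocked_by=NULL -> NULL
  - ticket 8 (Slow page load): blocked_by=NULL -> NULL

SQL:
SELECT a.title AS item, b.title AS blocked_by
FROM tickets a
LEFT JOIN tickets b ON a.blocked_by = b.id

Result:
item           | blocked_by    
---------------+---------------
Export error   | NULL          
Missing icon   | NULL          
Wrong timezone | NULL          
Race condition | Export error  
Off by one     | Race condition
Bad redirect   | Off by one    
Timeout error  | NULL          
Slow page load | NULL          
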